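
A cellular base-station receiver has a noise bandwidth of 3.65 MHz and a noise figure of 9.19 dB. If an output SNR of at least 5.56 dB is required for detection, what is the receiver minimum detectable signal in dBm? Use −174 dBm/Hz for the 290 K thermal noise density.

−93.6 dBm

Sensitivity = −174 + 10 log₁₀(B) + NF + SNR_min
= −174 + 65.62 + 9.19 + 5.56
= −93.63 dBm → −93.6 dBm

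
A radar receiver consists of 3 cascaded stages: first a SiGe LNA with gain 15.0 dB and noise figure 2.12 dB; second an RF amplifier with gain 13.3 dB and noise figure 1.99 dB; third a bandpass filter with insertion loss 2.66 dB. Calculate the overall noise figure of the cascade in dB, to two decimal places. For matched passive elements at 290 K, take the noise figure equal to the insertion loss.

Convert to linear (a loss of L dB is a gain of −L dB): F_i = 10^(NF_i/10), G_i = 10^(G_i,dB/10)
  Stage 1: F_1 = 10^(2.12/10) = 1.629, G_1 = 10^(15.0/10) = 31.62
  Stage 2: F_2 = 10^(1.99/10) = 1.581, G_2 = 10^(13.3/10) = 21.38
  Stage 3: F_3 = 10^(2.66/10) = 1.845, G_3 = 10^(−2.66/10) = 0.5420
Friis cascade:
  F = 1.629 + (1.581 − 1)/31.62 + (1.845 − 1)/676.1 = 1.649
NF = 10 log₁₀(1.649) = 2.17 dB

2.17 dB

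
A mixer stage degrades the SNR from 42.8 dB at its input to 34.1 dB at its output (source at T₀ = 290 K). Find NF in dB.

8.7 dB

NF (dB) = SNR_in(dB) − SNR_out(dB) when the source is at T₀
NF = 42.8 − 34.1 = 8.7 dB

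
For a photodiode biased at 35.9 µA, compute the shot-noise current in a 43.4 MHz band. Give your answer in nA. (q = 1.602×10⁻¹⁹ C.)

22.3 nA

I_n = √(2qI·B)
2qI·B = 2 × 1.602×10⁻¹⁹ × 3.59×10⁻⁵ × 4.34×10⁷ = 4.99×10⁻¹⁶ A²
I_n = √(4.99×10⁻¹⁶) = 2.23×10⁻⁸ A = 22.3 nA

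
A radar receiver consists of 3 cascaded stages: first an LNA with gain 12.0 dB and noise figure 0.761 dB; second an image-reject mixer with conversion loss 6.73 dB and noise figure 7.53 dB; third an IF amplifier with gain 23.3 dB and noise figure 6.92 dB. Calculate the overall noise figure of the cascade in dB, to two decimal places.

Convert to linear (a loss of L dB is a gain of −L dB): F_i = 10^(NF_i/10), G_i = 10^(G_i,dB/10)
  Stage 1: F_1 = 10^(0.761/10) = 1.192, G_1 = 10^(12.0/10) = 15.85
  Stage 2: F_2 = 10^(7.53/10) = 5.662, G_2 = 10^(−6.73/10) = 0.2123
  Stage 3: F_3 = 10^(6.92/10) = 4.920, G_3 = 10^(23.3/10) = 213.8
Friis cascade:
  F = 1.192 + (5.662 − 1)/15.85 + (4.920 − 1)/3.365 = 2.651
NF = 10 log₁₀(2.651) = 4.23 dB

4.23 dB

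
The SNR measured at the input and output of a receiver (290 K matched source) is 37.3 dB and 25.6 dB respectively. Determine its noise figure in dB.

NF (dB) = SNR_in(dB) − SNR_out(dB) when the source is at T₀
NF = 37.3 − 25.6 = 11.7 dB

11.7 dB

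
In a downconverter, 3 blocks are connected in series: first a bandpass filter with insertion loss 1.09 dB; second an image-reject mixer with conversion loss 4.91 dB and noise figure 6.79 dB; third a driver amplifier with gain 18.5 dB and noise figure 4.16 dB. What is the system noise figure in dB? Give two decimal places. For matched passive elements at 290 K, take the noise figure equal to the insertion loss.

Convert to linear (a loss of L dB is a gain of −L dB): F_i = 10^(NF_i/10), G_i = 10^(G_i,dB/10)
  Stage 1: F_1 = 10^(1.09/10) = 1.285, G_1 = 10^(−1.09/10) = 0.7780
  Stage 2: F_2 = 10^(6.79/10) = 4.775, G_2 = 10^(−4.91/10) = 0.3228
  Stage 3: F_3 = 10^(4.16/10) = 2.606, G_3 = 10^(18.5/10) = 70.79
Friis cascade:
  F = 1.285 + (4.775 − 1)/0.7780 + (2.606 − 1)/0.2512 = 12.53
NF = 10 log₁₀(12.53) = 10.98 dB

10.98 dB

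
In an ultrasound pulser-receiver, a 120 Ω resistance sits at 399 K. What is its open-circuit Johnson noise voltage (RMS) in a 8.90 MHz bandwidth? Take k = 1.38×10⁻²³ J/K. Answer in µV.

4.85 µV

V_n = √(4kTRB)
4kTRB = 4 × 1.38×10⁻²³ × 399 × 1.20×10² × 8.90×10⁶ = 2.35×10⁻¹¹ V²
V_n = √(2.35×10⁻¹¹) = 4.85×10⁻⁶ V = 4.85 µV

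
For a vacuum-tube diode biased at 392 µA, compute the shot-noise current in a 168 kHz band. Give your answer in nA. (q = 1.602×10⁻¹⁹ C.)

I_n = √(2qI·B)
2qI·B = 2 × 1.602×10⁻¹⁹ × 3.92×10⁻⁴ × 1.68×10⁵ = 2.11×10⁻¹⁷ A²
I_n = √(2.11×10⁻¹⁷) = 4.59×10⁻⁹ A = 4.59 nA

4.59 nA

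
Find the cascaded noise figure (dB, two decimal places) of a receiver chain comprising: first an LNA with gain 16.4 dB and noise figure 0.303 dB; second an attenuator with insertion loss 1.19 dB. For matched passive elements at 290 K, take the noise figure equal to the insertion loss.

Convert to linear (a loss of L dB is a gain of −L dB): F_i = 10^(NF_i/10), G_i = 10^(G_i,dB/10)
  Stage 1: F_1 = 10^(0.303/10) = 1.072, G_1 = 10^(16.4/10) = 43.65
  Stage 2: F_2 = 10^(1.19/10) = 1.315, G_2 = 10^(−1.19/10) = 0.7603
Friis cascade:
  F = 1.072 + (1.315 − 1)/43.65 = 1.079
NF = 10 log₁₀(1.079) = 0.33 dB

0.33 dB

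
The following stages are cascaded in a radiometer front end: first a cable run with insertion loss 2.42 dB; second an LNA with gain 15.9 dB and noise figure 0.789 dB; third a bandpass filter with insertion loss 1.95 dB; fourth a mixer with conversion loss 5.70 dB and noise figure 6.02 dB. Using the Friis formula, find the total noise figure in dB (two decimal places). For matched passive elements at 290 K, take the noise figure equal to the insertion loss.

3.67 dB

Convert to linear (a loss of L dB is a gain of −L dB): F_i = 10^(NF_i/10), G_i = 10^(G_i,dB/10)
  Stage 1: F_1 = 10^(2.42/10) = 1.746, G_1 = 10^(−2.42/10) = 0.5728
  Stage 2: F_2 = 10^(0.789/10) = 1.199, G_2 = 10^(15.9/10) = 38.90
  Stage 3: F_3 = 10^(1.95/10) = 1.567, G_3 = 10^(−1.95/10) = 0.6383
  Stage 4: F_4 = 10^(6.02/10) = 3.999, G_4 = 10^(−5.70/10) = 0.2692
Friis cascade:
  F = 1.746 + (1.199 − 1)/0.5728 + (1.567 − 1)/22.28 + (3.999 − 1)/14.22 = 2.330
NF = 10 log₁₀(2.330) = 3.67 dB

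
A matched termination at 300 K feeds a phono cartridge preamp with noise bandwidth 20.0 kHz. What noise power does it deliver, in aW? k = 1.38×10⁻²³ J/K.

P_n = kTB = 1.38×10⁻²³ × 300 × 2.00×10⁴ = 8.28×10⁻¹⁷ W = 82.8 aW

82.8 aW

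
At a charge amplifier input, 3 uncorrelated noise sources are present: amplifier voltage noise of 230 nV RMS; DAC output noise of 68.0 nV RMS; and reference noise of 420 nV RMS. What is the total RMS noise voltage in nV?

Uncorrelated sources add in power (mean-square): V_tot = √(ΣV_i²)
V_tot = √[(2.30×10⁻⁷)² + (6.80×10⁻⁸)² + (4.20×10⁻⁷)²] = 4.84×10⁻⁷ V = 484 nV

484 nV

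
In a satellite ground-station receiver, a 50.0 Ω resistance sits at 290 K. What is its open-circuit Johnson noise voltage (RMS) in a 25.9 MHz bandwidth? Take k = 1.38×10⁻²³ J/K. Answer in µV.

V_n = √(4kTRB)
4kTRB = 4 × 1.38×10⁻²³ × 290 × 5.00×10¹ × 2.59×10⁷ = 2.07×10⁻¹¹ V²
V_n = √(2.07×10⁻¹¹) = 4.55×10⁻⁶ V = 4.55 µV

4.55 µV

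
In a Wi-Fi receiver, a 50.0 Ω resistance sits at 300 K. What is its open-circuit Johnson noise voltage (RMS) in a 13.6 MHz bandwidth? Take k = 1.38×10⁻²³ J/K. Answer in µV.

V_n = √(4kTRB)
4kTRB = 4 × 1.38×10⁻²³ × 300 × 5.00×10¹ × 1.36×10⁷ = 1.13×10⁻¹¹ V²
V_n = √(1.13×10⁻¹¹) = 3.36×10⁻⁶ V = 3.36 µV

3.36 µV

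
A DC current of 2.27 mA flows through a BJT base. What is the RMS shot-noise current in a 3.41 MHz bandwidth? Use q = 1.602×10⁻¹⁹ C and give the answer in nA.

49.8 nA

I_n = √(2qI·B)
2qI·B = 2 × 1.602×10⁻¹⁹ × 2.27×10⁻³ × 3.41×10⁶ = 2.48×10⁻¹⁵ A²
I_n = √(2.48×10⁻¹⁵) = 4.98×10⁻⁸ A = 49.8 nA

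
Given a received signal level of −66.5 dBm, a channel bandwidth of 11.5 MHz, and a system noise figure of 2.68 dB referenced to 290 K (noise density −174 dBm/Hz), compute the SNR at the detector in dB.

Noise floor: N = −174 + 10 log₁₀(B) + NF
10 log₁₀(1.15×10⁷) = 70.61 dB
N = −174 + 70.61 + 2.68 = −100.71 dBm
SNR = P_sig − N = −66.5 − (−100.71) = 34.21 dB → 34.2 dB

34.2 dB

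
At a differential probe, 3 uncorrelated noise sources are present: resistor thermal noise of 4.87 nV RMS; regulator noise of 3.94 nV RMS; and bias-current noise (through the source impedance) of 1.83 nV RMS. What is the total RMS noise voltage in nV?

Uncorrelated sources add in power (mean-square): V_tot = √(ΣV_i²)
V_tot = √[(4.87×10⁻⁹)² + (3.94×10⁻⁹)² + (1.83×10⁻⁹)²] = 6.53×10⁻⁹ V = 6.53 nV

6.53 nV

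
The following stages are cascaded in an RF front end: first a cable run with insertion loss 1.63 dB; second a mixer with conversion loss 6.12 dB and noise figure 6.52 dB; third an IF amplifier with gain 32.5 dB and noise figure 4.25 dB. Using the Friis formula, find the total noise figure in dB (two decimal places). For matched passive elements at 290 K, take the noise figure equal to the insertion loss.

12.15 dB

Convert to linear (a loss of L dB is a gain of −L dB): F_i = 10^(NF_i/10), G_i = 10^(G_i,dB/10)
  Stage 1: F_1 = 10^(1.63/10) = 1.455, G_1 = 10^(−1.63/10) = 0.6871
  Stage 2: F_2 = 10^(6.52/10) = 4.487, G_2 = 10^(−6.12/10) = 0.2443
  Stage 3: F_3 = 10^(4.25/10) = 2.661, G_3 = 10^(32.5/10) = 1778
Friis cascade:
  F = 1.455 + (4.487 − 1)/0.6871 + (2.661 − 1)/0.1679 = 16.42
NF = 10 log₁₀(16.42) = 12.15 dB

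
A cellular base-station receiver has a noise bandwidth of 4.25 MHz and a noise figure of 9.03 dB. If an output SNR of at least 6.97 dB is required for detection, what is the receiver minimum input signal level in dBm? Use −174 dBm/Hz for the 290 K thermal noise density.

Sensitivity = −174 + 10 log₁₀(B) + NF + SNR_min
= −174 + 66.28 + 9.03 + 6.97
= −91.72 dBm → −91.7 dBm

−91.7 dBm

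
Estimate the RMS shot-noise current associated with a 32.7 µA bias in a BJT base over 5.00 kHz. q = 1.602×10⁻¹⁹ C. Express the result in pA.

I_n = √(2qI·B)
2qI·B = 2 × 1.602×10⁻¹⁹ × 3.27×10⁻⁵ × 5.00×10³ = 5.24×10⁻²⁰ A²
I_n = √(5.24×10⁻²⁰) = 2.29×10⁻¹⁰ A = 229 pA

229 pA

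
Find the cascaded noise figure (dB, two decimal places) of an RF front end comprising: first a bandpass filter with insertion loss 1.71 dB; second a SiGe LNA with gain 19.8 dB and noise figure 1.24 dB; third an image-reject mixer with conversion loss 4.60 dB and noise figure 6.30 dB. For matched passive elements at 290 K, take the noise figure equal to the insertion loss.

3.06 dB

Convert to linear (a loss of L dB is a gain of −L dB): F_i = 10^(NF_i/10), G_i = 10^(G_i,dB/10)
  Stage 1: F_1 = 10^(1.71/10) = 1.483, G_1 = 10^(−1.71/10) = 0.6745
  Stage 2: F_2 = 10^(1.24/10) = 1.330, G_2 = 10^(19.8/10) = 95.50
  Stage 3: F_3 = 10^(6.30/10) = 4.266, G_3 = 10^(−4.60/10) = 0.3467
Friis cascade:
  F = 1.483 + (1.330 − 1)/0.6745 + (4.266 − 1)/64.42 = 2.023
NF = 10 log₁₀(2.023) = 3.06 dB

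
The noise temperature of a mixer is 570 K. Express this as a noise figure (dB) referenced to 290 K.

4.72 dB

F = 1 + T_e/T₀ = 1 + 570/290 = 2.96552
NF = 10 log₁₀(2.96552) = 4.72 dB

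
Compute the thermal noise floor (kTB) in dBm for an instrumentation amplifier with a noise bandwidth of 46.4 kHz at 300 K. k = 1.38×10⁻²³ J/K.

−127.2 dBm

P_n = kTB = 1.38×10⁻²³ × 300 × 4.64×10⁴ = 1.92×10⁻¹⁶ W
In dBm: 10 log₁₀(1.92×10⁻¹⁶ / 10⁻³) = −127.2 dBm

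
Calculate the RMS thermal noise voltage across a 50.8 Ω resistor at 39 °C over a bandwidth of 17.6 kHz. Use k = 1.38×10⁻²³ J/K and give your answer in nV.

T = 39 °C + 273.15 = 312.15 K
V_n = √(4kTRB)
4kTRB = 4 × 1.38×10⁻²³ × 312.15 × 5.08×10¹ × 1.76×10⁴ = 1.54×10⁻¹⁴ V²
V_n = √(1.54×10⁻¹⁴) = 1.24×10⁻⁷ V = 124 nV

124 nV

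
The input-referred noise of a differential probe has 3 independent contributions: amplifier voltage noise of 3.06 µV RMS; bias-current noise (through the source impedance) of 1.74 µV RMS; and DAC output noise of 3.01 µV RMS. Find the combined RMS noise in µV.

4.63 µV

Uncorrelated sources add in power (mean-square): V_tot = √(ΣV_i²)
V_tot = √[(3.06×10⁻⁶)² + (1.74×10⁻⁶)² + (3.01×10⁻⁶)²] = 4.63×10⁻⁶ V = 4.63 µV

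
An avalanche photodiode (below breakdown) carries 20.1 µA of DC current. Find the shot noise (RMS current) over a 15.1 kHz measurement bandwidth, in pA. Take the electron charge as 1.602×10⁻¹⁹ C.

312 pA

I_n = √(2qI·B)
2qI·B = 2 × 1.602×10⁻¹⁹ × 2.01×10⁻⁵ × 1.51×10⁴ = 9.72×10⁻²⁰ A²
I_n = √(9.72×10⁻²⁰) = 3.12×10⁻¹⁰ A = 312 pA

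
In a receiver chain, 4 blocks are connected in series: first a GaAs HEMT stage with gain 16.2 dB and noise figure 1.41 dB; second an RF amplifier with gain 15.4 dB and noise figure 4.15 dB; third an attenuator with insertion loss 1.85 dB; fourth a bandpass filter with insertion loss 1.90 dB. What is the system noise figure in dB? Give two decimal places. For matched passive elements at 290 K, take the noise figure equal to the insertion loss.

Convert to linear (a loss of L dB is a gain of −L dB): F_i = 10^(NF_i/10), G_i = 10^(G_i,dB/10)
  Stage 1: F_1 = 10^(1.41/10) = 1.384, G_1 = 10^(16.2/10) = 41.69
  Stage 2: F_2 = 10^(4.15/10) = 2.600, G_2 = 10^(15.4/10) = 34.67
  Stage 3: F_3 = 10^(1.85/10) = 1.531, G_3 = 10^(−1.85/10) = 0.6531
  Stage 4: F_4 = 10^(1.90/10) = 1.549, G_4 = 10^(−1.90/10) = 0.6457
Friis cascade:
  F = 1.384 + (2.600 − 1)/41.69 + (1.531 − 1)/1445 + (1.549 − 1)/944.1 = 1.423
NF = 10 log₁₀(1.423) = 1.53 dB

1.53 dB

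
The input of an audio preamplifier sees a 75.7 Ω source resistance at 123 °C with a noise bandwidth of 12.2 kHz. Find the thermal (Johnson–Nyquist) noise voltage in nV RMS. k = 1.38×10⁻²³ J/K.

T = 123 °C + 273.15 = 396.15 K
V_n = √(4kTRB)
4kTRB = 4 × 1.38×10⁻²³ × 396.15 × 7.57×10¹ × 1.22×10⁴ = 2.02×10⁻¹⁴ V²
V_n = √(2.02×10⁻¹⁴) = 1.42×10⁻⁷ V = 142 nV

142 nV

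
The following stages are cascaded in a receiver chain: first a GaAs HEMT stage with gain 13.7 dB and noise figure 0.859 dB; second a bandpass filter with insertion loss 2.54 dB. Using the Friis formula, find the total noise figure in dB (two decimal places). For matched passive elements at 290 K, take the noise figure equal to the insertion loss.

0.98 dB

Convert to linear (a loss of L dB is a gain of −L dB): F_i = 10^(NF_i/10), G_i = 10^(G_i,dB/10)
  Stage 1: F_1 = 10^(0.859/10) = 1.219, G_1 = 10^(13.7/10) = 23.44
  Stage 2: F_2 = 10^(2.54/10) = 1.795, G_2 = 10^(−2.54/10) = 0.5572
Friis cascade:
  F = 1.219 + (1.795 − 1)/23.44 = 1.253
NF = 10 log₁₀(1.253) = 0.98 dB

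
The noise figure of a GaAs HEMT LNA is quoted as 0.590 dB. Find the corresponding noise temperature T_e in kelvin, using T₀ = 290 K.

F = 10^(0.590/10) = 1.14551
T_e = (F − 1)·T₀ = (1.14551 − 1) × 290 = 42.2 K

42.2 K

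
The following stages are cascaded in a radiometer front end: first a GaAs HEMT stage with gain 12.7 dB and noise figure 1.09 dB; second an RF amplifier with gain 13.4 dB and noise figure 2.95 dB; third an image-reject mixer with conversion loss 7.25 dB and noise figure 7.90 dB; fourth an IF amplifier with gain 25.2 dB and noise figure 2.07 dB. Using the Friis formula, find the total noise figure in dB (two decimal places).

Convert to linear (a loss of L dB is a gain of −L dB): F_i = 10^(NF_i/10), G_i = 10^(G_i,dB/10)
  Stage 1: F_1 = 10^(1.09/10) = 1.285, G_1 = 10^(12.7/10) = 18.62
  Stage 2: F_2 = 10^(2.95/10) = 1.972, G_2 = 10^(13.4/10) = 21.88
  Stage 3: F_3 = 10^(7.90/10) = 6.166, G_3 = 10^(−7.25/10) = 0.1884
  Stage 4: F_4 = 10^(2.07/10) = 1.611, G_4 = 10^(25.2/10) = 331.1
Friis cascade:
  F = 1.285 + (1.972 − 1)/18.62 + (6.166 − 1)/407.4 + (1.611 − 1)/76.74 = 1.358
NF = 10 log₁₀(1.358) = 1.33 dB

1.33 dB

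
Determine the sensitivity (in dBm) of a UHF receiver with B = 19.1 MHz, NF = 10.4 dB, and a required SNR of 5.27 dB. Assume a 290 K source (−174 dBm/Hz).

−85.5 dBm

Sensitivity = −174 + 10 log₁₀(B) + NF + SNR_min
= −174 + 72.81 + 10.4 + 5.27
= −85.52 dBm → −85.5 dBm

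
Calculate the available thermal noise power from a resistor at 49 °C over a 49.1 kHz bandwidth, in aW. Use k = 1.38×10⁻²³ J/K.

218 aW

T = 49 °C + 273.15 = 322.15 K
P_n = kTB = 1.38×10⁻²³ × 322.15 × 4.91×10⁴ = 2.18×10⁻¹⁶ W = 218 aW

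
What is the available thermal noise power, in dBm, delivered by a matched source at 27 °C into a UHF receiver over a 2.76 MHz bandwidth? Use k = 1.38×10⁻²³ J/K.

−109.4 dBm

T = 27 °C + 273.15 = 300.15 K
P_n = kTB = 1.38×10⁻²³ × 300.15 × 2.76×10⁶ = 1.14×10⁻¹⁴ W
In dBm: 10 log₁₀(1.14×10⁻¹⁴ / 10⁻³) = −109.4 dBm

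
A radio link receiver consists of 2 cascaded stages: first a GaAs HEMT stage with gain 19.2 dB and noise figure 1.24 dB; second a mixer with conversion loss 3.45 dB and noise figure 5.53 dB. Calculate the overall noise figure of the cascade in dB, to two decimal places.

Convert to linear (a loss of L dB is a gain of −L dB): F_i = 10^(NF_i/10), G_i = 10^(G_i,dB/10)
  Stage 1: F_1 = 10^(1.24/10) = 1.330, G_1 = 10^(19.2/10) = 83.18
  Stage 2: F_2 = 10^(5.53/10) = 3.573, G_2 = 10^(−3.45/10) = 0.4519
Friis cascade:
  F = 1.330 + (3.573 − 1)/83.18 = 1.361
NF = 10 log₁₀(1.361) = 1.34 dB

1.34 dB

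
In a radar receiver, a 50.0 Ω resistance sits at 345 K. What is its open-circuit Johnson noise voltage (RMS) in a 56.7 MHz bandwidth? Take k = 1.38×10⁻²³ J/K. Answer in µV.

7.35 µV

V_n = √(4kTRB)
4kTRB = 4 × 1.38×10⁻²³ × 345 × 5.00×10¹ × 5.67×10⁷ = 5.40×10⁻¹¹ V²
V_n = √(5.40×10⁻¹¹) = 7.35×10⁻⁶ V = 7.35 µV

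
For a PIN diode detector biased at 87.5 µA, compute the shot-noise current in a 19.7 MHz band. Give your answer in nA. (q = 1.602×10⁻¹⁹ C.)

I_n = √(2qI·B)
2qI·B = 2 × 1.602×10⁻¹⁹ × 8.75×10⁻⁵ × 1.97×10⁷ = 5.52×10⁻¹⁶ A²
I_n = √(5.52×10⁻¹⁶) = 2.35×10⁻⁸ A = 23.5 nA

23.5 nA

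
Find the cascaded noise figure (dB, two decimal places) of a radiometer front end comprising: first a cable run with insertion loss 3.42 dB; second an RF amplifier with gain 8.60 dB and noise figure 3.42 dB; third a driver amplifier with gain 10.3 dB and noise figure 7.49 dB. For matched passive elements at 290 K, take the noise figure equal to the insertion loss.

7.94 dB

Convert to linear (a loss of L dB is a gain of −L dB): F_i = 10^(NF_i/10), G_i = 10^(G_i,dB/10)
  Stage 1: F_1 = 10^(3.42/10) = 2.198, G_1 = 10^(−3.42/10) = 0.4550
  Stage 2: F_2 = 10^(3.42/10) = 2.198, G_2 = 10^(8.60/10) = 7.244
  Stage 3: F_3 = 10^(7.49/10) = 5.610, G_3 = 10^(10.3/10) = 10.72
Friis cascade:
  F = 2.198 + (2.198 − 1)/0.4550 + (5.610 − 1)/3.296 = 6.229
NF = 10 log₁₀(6.229) = 7.94 dB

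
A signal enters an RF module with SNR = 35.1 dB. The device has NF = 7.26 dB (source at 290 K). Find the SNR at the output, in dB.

By definition F = SNR_in/SNR_out, so in dB: SNR_out = SNR_in − NF
SNR_out = 35.1 − 7.26 = 27.84 dB

27.84 dB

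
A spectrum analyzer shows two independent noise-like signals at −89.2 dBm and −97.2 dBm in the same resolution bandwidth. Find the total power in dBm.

Convert to linear, add, convert back:
P₁ = 1.20×10⁻¹² W, P₂ = 1.91×10⁻¹³ W
P_tot = 1.39×10⁻¹² W → 10 log₁₀(P_tot / 10⁻³) = −88.6 dBm

−88.6 dBm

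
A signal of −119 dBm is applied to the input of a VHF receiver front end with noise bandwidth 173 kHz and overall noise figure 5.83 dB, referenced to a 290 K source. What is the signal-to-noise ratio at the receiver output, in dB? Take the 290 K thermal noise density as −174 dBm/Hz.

Noise floor: N = −174 + 10 log₁₀(B) + NF
10 log₁₀(1.73×10⁵) = 52.38 dB
N = −174 + 52.38 + 5.83 = −115.79 dBm
SNR = P_sig − N = −119 − (−115.79) = −3.21 dB → −3.2 dB

−3.2 dB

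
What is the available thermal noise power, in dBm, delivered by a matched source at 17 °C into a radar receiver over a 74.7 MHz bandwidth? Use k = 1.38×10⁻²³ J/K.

−95.2 dBm

T = 17 °C + 273.15 = 290.15 K
P_n = kTB = 1.38×10⁻²³ × 290.15 × 7.47×10⁷ = 2.99×10⁻¹³ W
In dBm: 10 log₁₀(2.99×10⁻¹³ / 10⁻³) = −95.2 dBm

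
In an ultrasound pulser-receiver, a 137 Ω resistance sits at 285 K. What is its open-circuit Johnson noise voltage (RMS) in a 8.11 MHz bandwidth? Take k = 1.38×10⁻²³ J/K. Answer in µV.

4.18 µV

V_n = √(4kTRB)
4kTRB = 4 × 1.38×10⁻²³ × 285 × 1.37×10² × 8.11×10⁶ = 1.75×10⁻¹¹ V²
V_n = √(1.75×10⁻¹¹) = 4.18×10⁻⁶ V = 4.18 µV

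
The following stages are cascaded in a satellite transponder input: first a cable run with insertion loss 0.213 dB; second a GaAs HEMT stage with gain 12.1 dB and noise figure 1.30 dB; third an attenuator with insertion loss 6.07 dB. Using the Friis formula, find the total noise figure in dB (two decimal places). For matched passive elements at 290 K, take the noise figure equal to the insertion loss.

2.08 dB

Convert to linear (a loss of L dB is a gain of −L dB): F_i = 10^(NF_i/10), G_i = 10^(G_i,dB/10)
  Stage 1: F_1 = 10^(0.213/10) = 1.050, G_1 = 10^(−0.213/10) = 0.9521
  Stage 2: F_2 = 10^(1.30/10) = 1.349, G_2 = 10^(12.1/10) = 16.22
  Stage 3: F_3 = 10^(6.07/10) = 4.046, G_3 = 10^(−6.07/10) = 0.2472
Friis cascade:
  F = 1.050 + (1.349 − 1)/0.9521 + (4.046 − 1)/15.44 = 1.614
NF = 10 log₁₀(1.614) = 2.08 dB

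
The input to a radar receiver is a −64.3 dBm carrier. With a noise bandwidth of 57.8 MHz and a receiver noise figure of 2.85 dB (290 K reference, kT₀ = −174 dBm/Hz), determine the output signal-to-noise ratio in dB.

29.2 dB

Noise floor: N = −174 + 10 log₁₀(B) + NF
10 log₁₀(5.78×10⁷) = 77.62 dB
N = −174 + 77.62 + 2.85 = −93.53 dBm
SNR = P_sig − N = −64.3 − (−93.53) = 29.23 dB → 29.2 dB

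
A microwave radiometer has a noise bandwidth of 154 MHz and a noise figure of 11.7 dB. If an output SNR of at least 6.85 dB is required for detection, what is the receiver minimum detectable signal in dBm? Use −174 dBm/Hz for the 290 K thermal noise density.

−73.6 dBm

Sensitivity = −174 + 10 log₁₀(B) + NF + SNR_min
= −174 + 81.88 + 11.7 + 6.85
= −73.57 dBm → −73.6 dBm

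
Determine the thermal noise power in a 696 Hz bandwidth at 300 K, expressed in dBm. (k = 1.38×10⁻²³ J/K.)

−145.4 dBm

P_n = kTB = 1.38×10⁻²³ × 300 × 6.96×10² = 2.88×10⁻¹⁸ W
In dBm: 10 log₁₀(2.88×10⁻¹⁸ / 10⁻³) = −145.4 dBm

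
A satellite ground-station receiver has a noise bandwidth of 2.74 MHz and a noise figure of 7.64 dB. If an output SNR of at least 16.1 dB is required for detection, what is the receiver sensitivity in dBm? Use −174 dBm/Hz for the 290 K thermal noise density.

−85.9 dBm

Sensitivity = −174 + 10 log₁₀(B) + NF + SNR_min
= −174 + 64.38 + 7.64 + 16.1
= −85.88 dBm → −85.9 dBm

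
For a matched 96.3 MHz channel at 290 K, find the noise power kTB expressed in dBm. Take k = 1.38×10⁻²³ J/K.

P_n = kTB = 1.38×10⁻²³ × 290 × 9.63×10⁷ = 3.85×10⁻¹³ W
In dBm: 10 log₁₀(3.85×10⁻¹³ / 10⁻³) = −94.1 dBm

−94.1 dBm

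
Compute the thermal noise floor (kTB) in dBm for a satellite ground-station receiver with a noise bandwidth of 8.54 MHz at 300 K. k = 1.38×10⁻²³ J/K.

−104.5 dBm

P_n = kTB = 1.38×10⁻²³ × 300 × 8.54×10⁶ = 3.54×10⁻¹⁴ W
In dBm: 10 log₁₀(3.54×10⁻¹⁴ / 10⁻³) = −104.5 dBm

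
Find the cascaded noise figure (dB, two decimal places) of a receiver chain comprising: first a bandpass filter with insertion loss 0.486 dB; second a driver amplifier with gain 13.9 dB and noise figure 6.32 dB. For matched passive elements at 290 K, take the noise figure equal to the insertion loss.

Convert to linear (a loss of L dB is a gain of −L dB): F_i = 10^(NF_i/10), G_i = 10^(G_i,dB/10)
  Stage 1: F_1 = 10^(0.486/10) = 1.118, G_1 = 10^(−0.486/10) = 0.8941
  Stage 2: F_2 = 10^(6.32/10) = 4.285, G_2 = 10^(13.9/10) = 24.55
Friis cascade:
  F = 1.118 + (4.285 − 1)/0.8941 = 4.793
NF = 10 log₁₀(4.793) = 6.81 dB

6.81 dB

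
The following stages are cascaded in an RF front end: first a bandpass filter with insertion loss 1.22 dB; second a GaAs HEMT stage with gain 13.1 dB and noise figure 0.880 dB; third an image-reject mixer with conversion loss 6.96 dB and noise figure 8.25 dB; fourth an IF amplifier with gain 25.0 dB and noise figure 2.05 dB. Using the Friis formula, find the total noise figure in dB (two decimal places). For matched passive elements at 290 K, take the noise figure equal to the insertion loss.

Convert to linear (a loss of L dB is a gain of −L dB): F_i = 10^(NF_i/10), G_i = 10^(G_i,dB/10)
  Stage 1: F_1 = 10^(1.22/10) = 1.324, G_1 = 10^(−1.22/10) = 0.7551
  Stage 2: F_2 = 10^(0.880/10) = 1.225, G_2 = 10^(13.1/10) = 20.42
  Stage 3: F_3 = 10^(8.25/10) = 6.683, G_3 = 10^(−6.96/10) = 0.2014
  Stage 4: F_4 = 10^(2.05/10) = 1.603, G_4 = 10^(25.0/10) = 316.2
Friis cascade:
  F = 1.324 + (1.225 − 1)/0.7551 + (6.683 − 1)/15.42 + (1.603 − 1)/3.105 = 2.185
NF = 10 log₁₀(2.185) = 3.39 dB

3.39 dB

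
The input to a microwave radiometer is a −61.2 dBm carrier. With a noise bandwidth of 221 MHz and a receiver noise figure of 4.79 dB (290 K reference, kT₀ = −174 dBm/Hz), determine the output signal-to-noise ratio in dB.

24.6 dB

Noise floor: N = −174 + 10 log₁₀(B) + NF
10 log₁₀(2.21×10⁸) = 83.44 dB
N = −174 + 83.44 + 4.79 = −85.77 dBm
SNR = P_sig − N = −61.2 − (−85.77) = 24.57 dB → 24.6 dB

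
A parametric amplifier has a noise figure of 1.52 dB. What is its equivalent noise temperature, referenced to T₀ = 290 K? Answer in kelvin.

F = 10^(1.52/10) = 1.41906
T_e = (F − 1)·T₀ = (1.41906 − 1) × 290 = 122 K

122 K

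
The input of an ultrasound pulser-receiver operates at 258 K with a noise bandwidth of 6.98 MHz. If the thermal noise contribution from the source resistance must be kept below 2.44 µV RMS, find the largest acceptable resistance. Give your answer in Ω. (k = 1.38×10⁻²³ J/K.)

Johnson–Nyquist: V_n = √(4kTRB) ⇒ R = V_n² / (4kTB)
4kTB = 4 × 1.38×10⁻²³ × 258 × 6.98×10⁶ = 9.94×10⁻¹⁴
R = (2.44×10⁻⁶)² / 9.94×10⁻¹⁴ = 5.99×10¹ Ω = 59.9 Ω

59.9 Ω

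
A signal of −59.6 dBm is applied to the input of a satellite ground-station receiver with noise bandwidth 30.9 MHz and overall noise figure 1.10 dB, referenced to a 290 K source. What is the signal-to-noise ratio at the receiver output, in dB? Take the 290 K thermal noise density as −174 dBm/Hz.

38.4 dB

Noise floor: N = −174 + 10 log₁₀(B) + NF
10 log₁₀(3.09×10⁷) = 74.9 dB
N = −174 + 74.9 + 1.10 = −98.00 dBm
SNR = P_sig − N = −59.6 − (−98.00) = 38.40 dB → 38.4 dB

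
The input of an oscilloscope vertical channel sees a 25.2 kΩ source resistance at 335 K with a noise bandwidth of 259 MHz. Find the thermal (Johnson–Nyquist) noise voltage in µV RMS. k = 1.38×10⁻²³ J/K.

V_n = √(4kTRB)
4kTRB = 4 × 1.38×10⁻²³ × 335 × 2.52×10⁴ × 2.59×10⁸ = 1.21×10⁻⁷ V²
V_n = √(1.21×10⁻⁷) = 3.47×10⁻⁴ V = 347 µV

347 µV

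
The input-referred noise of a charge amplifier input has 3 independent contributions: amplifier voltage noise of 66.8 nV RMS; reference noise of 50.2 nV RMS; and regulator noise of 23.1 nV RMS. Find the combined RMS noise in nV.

86.7 nV

Uncorrelated sources add in power (mean-square): V_tot = √(ΣV_i²)
V_tot = √[(6.68×10⁻⁸)² + (5.02×10⁻⁸)² + (2.31×10⁻⁸)²] = 8.67×10⁻⁸ V = 86.7 nV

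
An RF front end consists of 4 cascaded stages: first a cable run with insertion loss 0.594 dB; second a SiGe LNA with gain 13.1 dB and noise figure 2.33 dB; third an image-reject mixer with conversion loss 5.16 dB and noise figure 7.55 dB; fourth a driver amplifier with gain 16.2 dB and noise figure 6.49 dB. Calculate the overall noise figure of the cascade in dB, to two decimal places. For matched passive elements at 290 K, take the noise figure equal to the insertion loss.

4.56 dB

Convert to linear (a loss of L dB is a gain of −L dB): F_i = 10^(NF_i/10), G_i = 10^(G_i,dB/10)
  Stage 1: F_1 = 10^(0.594/10) = 1.147, G_1 = 10^(−0.594/10) = 0.8722
  Stage 2: F_2 = 10^(2.33/10) = 1.710, G_2 = 10^(13.1/10) = 20.42
  Stage 3: F_3 = 10^(7.55/10) = 5.689, G_3 = 10^(−5.16/10) = 0.3048
  Stage 4: F_4 = 10^(6.49/10) = 4.457, G_4 = 10^(16.2/10) = 41.69
Friis cascade:
  F = 1.147 + (1.710 − 1)/0.8722 + (5.689 − 1)/17.81 + (4.457 − 1)/5.428 = 2.861
NF = 10 log₁₀(2.861) = 4.56 dB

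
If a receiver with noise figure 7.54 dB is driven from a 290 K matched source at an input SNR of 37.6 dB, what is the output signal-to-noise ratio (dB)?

30.06 dB

By definition F = SNR_in/SNR_out, so in dB: SNR_out = SNR_in − NF
SNR_out = 37.6 − 7.54 = 30.06 dB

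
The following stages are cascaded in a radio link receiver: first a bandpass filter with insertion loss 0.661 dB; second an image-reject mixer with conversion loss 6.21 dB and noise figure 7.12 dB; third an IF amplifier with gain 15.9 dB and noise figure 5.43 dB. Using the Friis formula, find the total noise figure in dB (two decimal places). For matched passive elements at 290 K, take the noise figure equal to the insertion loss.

12.58 dB

Convert to linear (a loss of L dB is a gain of −L dB): F_i = 10^(NF_i/10), G_i = 10^(G_i,dB/10)
  Stage 1: F_1 = 10^(0.661/10) = 1.164, G_1 = 10^(−0.661/10) = 0.8588
  Stage 2: F_2 = 10^(7.12/10) = 5.152, G_2 = 10^(−6.21/10) = 0.2393
  Stage 3: F_3 = 10^(5.43/10) = 3.491, G_3 = 10^(15.9/10) = 38.90
Friis cascade:
  F = 1.164 + (5.152 − 1)/0.8588 + (3.491 − 1)/0.2055 = 18.12
NF = 10 log₁₀(18.12) = 12.58 dB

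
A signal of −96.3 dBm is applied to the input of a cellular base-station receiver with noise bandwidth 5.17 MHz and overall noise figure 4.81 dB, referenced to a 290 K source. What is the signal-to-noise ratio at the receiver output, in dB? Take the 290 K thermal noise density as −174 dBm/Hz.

5.8 dB

Noise floor: N = −174 + 10 log₁₀(B) + NF
10 log₁₀(5.17×10⁶) = 67.13 dB
N = −174 + 67.13 + 4.81 = −102.06 dBm
SNR = P_sig − N = −96.3 − (−102.06) = 5.76 dB → 5.8 dB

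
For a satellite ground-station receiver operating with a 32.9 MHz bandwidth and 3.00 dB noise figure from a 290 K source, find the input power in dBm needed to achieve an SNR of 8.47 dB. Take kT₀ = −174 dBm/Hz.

−87.4 dBm

Sensitivity = −174 + 10 log₁₀(B) + NF + SNR_min
= −174 + 75.17 + 3.00 + 8.47
= −87.36 dBm → −87.4 dBm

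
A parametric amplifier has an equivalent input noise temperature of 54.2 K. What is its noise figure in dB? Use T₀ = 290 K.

F = 1 + T_e/T₀ = 1 + 54.2/290 = 1.1869
NF = 10 log₁₀(1.1869) = 0.744 dB

0.744 dB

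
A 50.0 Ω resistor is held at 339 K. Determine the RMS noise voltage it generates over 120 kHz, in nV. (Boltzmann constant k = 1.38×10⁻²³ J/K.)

335 nV

V_n = √(4kTRB)
4kTRB = 4 × 1.38×10⁻²³ × 339 × 5.00×10¹ × 1.20×10⁵ = 1.12×10⁻¹³ V²
V_n = √(1.12×10⁻¹³) = 3.35×10⁻⁷ V = 335 nV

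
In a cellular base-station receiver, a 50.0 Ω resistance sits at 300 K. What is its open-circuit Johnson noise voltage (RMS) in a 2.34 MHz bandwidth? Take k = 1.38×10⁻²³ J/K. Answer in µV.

V_n = √(4kTRB)
4kTRB = 4 × 1.38×10⁻²³ × 300 × 5.00×10¹ × 2.34×10⁶ = 1.94×10⁻¹² V²
V_n = √(1.94×10⁻¹²) = 1.39×10⁻⁶ V = 1.39 µV

1.39 µV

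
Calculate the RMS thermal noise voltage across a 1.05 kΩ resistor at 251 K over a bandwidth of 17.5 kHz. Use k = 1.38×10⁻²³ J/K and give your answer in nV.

V_n = √(4kTRB)
4kTRB = 4 × 1.38×10⁻²³ × 251 × 1.05×10³ × 1.75×10⁴ = 2.55×10⁻¹³ V²
V_n = √(2.55×10⁻¹³) = 5.05×10⁻⁷ V = 505 nV

505 nV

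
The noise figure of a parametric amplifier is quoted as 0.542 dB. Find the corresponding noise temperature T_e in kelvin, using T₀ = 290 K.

F = 10^(0.542/10) = 1.13292
T_e = (F − 1)·T₀ = (1.13292 − 1) × 290 = 38.5 K

38.5 K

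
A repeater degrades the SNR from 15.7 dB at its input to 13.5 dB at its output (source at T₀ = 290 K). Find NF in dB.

2.2 dB

NF (dB) = SNR_in(dB) − SNR_out(dB) when the source is at T₀
NF = 15.7 − 13.5 = 2.2 dB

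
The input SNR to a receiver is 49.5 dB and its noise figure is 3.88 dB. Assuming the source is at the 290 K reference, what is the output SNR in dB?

45.62 dB

By definition F = SNR_in/SNR_out, so in dB: SNR_out = SNR_in − NF
SNR_out = 49.5 − 3.88 = 45.62 dB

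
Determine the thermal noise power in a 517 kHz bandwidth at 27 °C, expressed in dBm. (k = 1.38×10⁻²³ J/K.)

T = 27 °C + 273.15 = 300.15 K
P_n = kTB = 1.38×10⁻²³ × 300.15 × 5.17×10⁵ = 2.14×10⁻¹⁵ W
In dBm: 10 log₁₀(2.14×10⁻¹⁵ / 10⁻³) = −116.7 dBm

−116.7 dBm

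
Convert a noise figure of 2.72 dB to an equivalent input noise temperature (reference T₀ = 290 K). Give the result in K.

252 K

F = 10^(2.72/10) = 1.87068
T_e = (F − 1)·T₀ = (1.87068 − 1) × 290 = 252 K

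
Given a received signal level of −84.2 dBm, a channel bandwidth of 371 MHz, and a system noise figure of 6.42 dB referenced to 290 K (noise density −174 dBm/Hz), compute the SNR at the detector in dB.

−2.3 dB

Noise floor: N = −174 + 10 log₁₀(B) + NF
10 log₁₀(3.71×10⁸) = 85.69 dB
N = −174 + 85.69 + 6.42 = −81.89 dBm
SNR = P_sig − N = −84.2 − (−81.89) = −2.31 dB → −2.3 dB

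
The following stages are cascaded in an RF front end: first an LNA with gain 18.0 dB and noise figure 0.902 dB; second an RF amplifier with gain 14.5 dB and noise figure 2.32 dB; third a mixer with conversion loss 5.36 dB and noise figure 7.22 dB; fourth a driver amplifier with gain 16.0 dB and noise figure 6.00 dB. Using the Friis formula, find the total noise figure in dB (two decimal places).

0.97 dB

Convert to linear (a loss of L dB is a gain of −L dB): F_i = 10^(NF_i/10), G_i = 10^(G_i,dB/10)
  Stage 1: F_1 = 10^(0.902/10) = 1.231, G_1 = 10^(18.0/10) = 63.10
  Stage 2: F_2 = 10^(2.32/10) = 1.706, G_2 = 10^(14.5/10) = 28.18
  Stage 3: F_3 = 10^(7.22/10) = 5.272, G_3 = 10^(−5.36/10) = 0.2911
  Stage 4: F_4 = 10^(6.00/10) = 3.981, G_4 = 10^(16.0/10) = 39.81
Friis cascade:
  F = 1.231 + (1.706 − 1)/63.10 + (5.272 − 1)/1778 + (3.981 − 1)/517.6 = 1.250
NF = 10 log₁₀(1.250) = 0.97 dB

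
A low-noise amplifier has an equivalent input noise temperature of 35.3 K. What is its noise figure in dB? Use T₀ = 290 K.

F = 1 + T_e/T₀ = 1 + 35.3/290 = 1.12172
NF = 10 log₁₀(1.12172) = 0.499 dB

0.499 dB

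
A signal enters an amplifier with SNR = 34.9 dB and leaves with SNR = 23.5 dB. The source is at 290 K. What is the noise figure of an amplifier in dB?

NF (dB) = SNR_in(dB) − SNR_out(dB) when the source is at T₀
NF = 34.9 − 23.5 = 11.4 dB

11.4 dB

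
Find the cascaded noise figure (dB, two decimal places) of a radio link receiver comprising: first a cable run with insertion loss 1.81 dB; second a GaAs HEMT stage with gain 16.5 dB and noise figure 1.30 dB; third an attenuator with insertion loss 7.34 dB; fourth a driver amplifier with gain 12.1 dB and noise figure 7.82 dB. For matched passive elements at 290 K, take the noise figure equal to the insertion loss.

4.95 dB

Convert to linear (a loss of L dB is a gain of −L dB): F_i = 10^(NF_i/10), G_i = 10^(G_i,dB/10)
  Stage 1: F_1 = 10^(1.81/10) = 1.517, G_1 = 10^(−1.81/10) = 0.6592
  Stage 2: F_2 = 10^(1.30/10) = 1.349, G_2 = 10^(16.5/10) = 44.67
  Stage 3: F_3 = 10^(7.34/10) = 5.420, G_3 = 10^(−7.34/10) = 0.1845
  Stage 4: F_4 = 10^(7.82/10) = 6.053, G_4 = 10^(12.1/10) = 16.22
Friis cascade:
  F = 1.517 + (1.349 − 1)/0.6592 + (5.420 − 1)/29.44 + (6.053 − 1)/5.433 = 3.127
NF = 10 log₁₀(3.127) = 4.95 dB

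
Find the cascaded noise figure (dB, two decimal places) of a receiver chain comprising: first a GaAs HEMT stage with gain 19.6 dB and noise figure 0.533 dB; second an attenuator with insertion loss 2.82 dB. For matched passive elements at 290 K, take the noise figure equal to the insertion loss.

0.57 dB

Convert to linear (a loss of L dB is a gain of −L dB): F_i = 10^(NF_i/10), G_i = 10^(G_i,dB/10)
  Stage 1: F_1 = 10^(0.533/10) = 1.131, G_1 = 10^(19.6/10) = 91.20
  Stage 2: F_2 = 10^(2.82/10) = 1.914, G_2 = 10^(−2.82/10) = 0.5224
Friis cascade:
  F = 1.131 + (1.914 − 1)/91.20 = 1.141
NF = 10 log₁₀(1.141) = 0.57 dB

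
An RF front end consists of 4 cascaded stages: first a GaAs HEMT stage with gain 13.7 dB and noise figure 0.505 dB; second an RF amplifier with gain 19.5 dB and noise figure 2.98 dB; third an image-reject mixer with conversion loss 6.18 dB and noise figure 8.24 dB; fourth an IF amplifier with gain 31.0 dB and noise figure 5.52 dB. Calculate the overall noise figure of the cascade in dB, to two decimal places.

Convert to linear (a loss of L dB is a gain of −L dB): F_i = 10^(NF_i/10), G_i = 10^(G_i,dB/10)
  Stage 1: F_1 = 10^(0.505/10) = 1.123, G_1 = 10^(13.7/10) = 23.44
  Stage 2: F_2 = 10^(2.98/10) = 1.986, G_2 = 10^(19.5/10) = 89.13
  Stage 3: F_3 = 10^(8.24/10) = 6.668, G_3 = 10^(−6.18/10) = 0.2410
  Stage 4: F_4 = 10^(5.52/10) = 3.565, G_4 = 10^(31.0/10) = 1259
Friis cascade:
  F = 1.123 + (1.986 − 1)/23.44 + (6.668 − 1)/2089 + (3.565 − 1)/503.5 = 1.173
NF = 10 log₁₀(1.173) = 0.69 dB

0.69 dB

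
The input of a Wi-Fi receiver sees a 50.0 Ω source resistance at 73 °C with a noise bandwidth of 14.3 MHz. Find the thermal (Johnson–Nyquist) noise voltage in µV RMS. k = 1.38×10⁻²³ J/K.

T = 73 °C + 273.15 = 346.15 K
V_n = √(4kTRB)
4kTRB = 4 × 1.38×10⁻²³ × 346.15 × 5.00×10¹ × 1.43×10⁷ = 1.37×10⁻¹¹ V²
V_n = √(1.37×10⁻¹¹) = 3.70×10⁻⁶ V = 3.70 µV

3.70 µV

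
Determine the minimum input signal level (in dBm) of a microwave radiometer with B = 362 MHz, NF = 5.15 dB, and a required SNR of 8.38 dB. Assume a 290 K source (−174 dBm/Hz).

Sensitivity = −174 + 10 log₁₀(B) + NF + SNR_min
= −174 + 85.59 + 5.15 + 8.38
= −74.88 dBm → −74.9 dBm

−74.9 dBm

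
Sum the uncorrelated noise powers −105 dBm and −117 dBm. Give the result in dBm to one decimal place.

Convert to linear, add, convert back:
P₁ = 3.16×10⁻¹⁴ W, P₂ = 2.00×10⁻¹⁵ W
P_tot = 3.36×10⁻¹⁴ W → 10 log₁₀(P_tot / 10⁻³) = −104.7 dBm

−104.7 dBm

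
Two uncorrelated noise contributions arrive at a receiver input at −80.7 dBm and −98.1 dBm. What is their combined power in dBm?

−80.6 dBm

Convert to linear, add, convert back:
P₁ = 8.51×10⁻¹² W, P₂ = 1.55×10⁻¹³ W
P_tot = 8.67×10⁻¹² W → 10 log₁₀(P_tot / 10⁻³) = −80.6 dBm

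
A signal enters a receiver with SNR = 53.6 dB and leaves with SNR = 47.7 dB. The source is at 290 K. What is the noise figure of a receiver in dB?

5.9 dB

NF (dB) = SNR_in(dB) − SNR_out(dB) when the source is at T₀
NF = 53.6 − 47.7 = 5.9 dB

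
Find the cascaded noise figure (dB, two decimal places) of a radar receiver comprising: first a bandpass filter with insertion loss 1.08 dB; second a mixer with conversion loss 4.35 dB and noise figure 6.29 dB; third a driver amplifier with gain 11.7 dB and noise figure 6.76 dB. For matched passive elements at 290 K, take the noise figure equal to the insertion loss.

Convert to linear (a loss of L dB is a gain of −L dB): F_i = 10^(NF_i/10), G_i = 10^(G_i,dB/10)
  Stage 1: F_1 = 10^(1.08/10) = 1.282, G_1 = 10^(−1.08/10) = 0.7798
  Stage 2: F_2 = 10^(6.29/10) = 4.256, G_2 = 10^(−4.35/10) = 0.3673
  Stage 3: F_3 = 10^(6.76/10) = 4.742, G_3 = 10^(11.7/10) = 14.79
Friis cascade:
  F = 1.282 + (4.256 − 1)/0.7798 + (4.742 − 1)/0.2864 = 18.52
NF = 10 log₁₀(18.52) = 12.68 dB

12.68 dB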